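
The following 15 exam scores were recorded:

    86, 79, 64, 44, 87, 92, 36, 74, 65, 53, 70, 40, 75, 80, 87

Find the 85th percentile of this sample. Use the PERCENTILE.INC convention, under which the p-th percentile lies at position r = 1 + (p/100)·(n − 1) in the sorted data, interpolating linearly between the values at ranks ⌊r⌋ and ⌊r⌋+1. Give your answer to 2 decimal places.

Sorted: 36, 40, 44, 53, 64, 65, 70, 74, 75, 79, 80, 86, 87, 87, 92.
n = 15.
r = 1 + (85/100)·(15 − 1) = 1 + 11.9 = 12.9.
Rank 12 is 86 and rank 13 is 87.
Interpolate: 86 + 0.9·(87 − 86) = 86 + 0.9·1 = 86.9.

86.90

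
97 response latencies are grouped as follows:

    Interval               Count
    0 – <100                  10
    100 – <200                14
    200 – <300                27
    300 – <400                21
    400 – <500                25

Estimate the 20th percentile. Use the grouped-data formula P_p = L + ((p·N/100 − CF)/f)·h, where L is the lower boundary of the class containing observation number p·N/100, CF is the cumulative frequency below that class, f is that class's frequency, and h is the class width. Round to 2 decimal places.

167.14

N = 97; target position k = 20/100 · 97 = 19.4.
Cumulative frequencies: 10, 24, 51, 72, 97.
Observation 19.4 falls in the class 100 – <200.
L = 100, CF = 10, f = 14, h = 100.
P20 = 100 + ((19.4 − 10)/14)·100 = 100 + 67.1429 = 167.143.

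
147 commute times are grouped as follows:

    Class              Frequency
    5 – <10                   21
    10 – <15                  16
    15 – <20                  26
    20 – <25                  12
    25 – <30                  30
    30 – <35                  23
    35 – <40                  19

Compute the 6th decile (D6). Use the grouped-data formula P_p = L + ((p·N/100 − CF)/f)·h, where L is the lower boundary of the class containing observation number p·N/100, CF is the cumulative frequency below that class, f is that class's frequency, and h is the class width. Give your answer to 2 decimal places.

N = 147; target position k = 60/100 · 147 = 88.2.
Cumulative frequencies: 21, 37, 63, 75, 105, 128, 147.
Observation 88.2 falls in the class 25 – <30.
L = 25, CF = 75, f = 30, h = 5.
P60 = 25 + ((88.2 − 75)/30)·5 = 25 + 2.2 = 27.2.

27.20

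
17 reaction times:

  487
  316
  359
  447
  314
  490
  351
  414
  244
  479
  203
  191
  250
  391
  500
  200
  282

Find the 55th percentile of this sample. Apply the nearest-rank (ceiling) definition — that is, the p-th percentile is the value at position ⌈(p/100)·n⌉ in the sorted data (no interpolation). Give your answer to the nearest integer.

Sorted: 191, 200, 203, 244, 250, 282, 314, 316, 351, 359, 391, 414, 447, 479, 487, 490, 500.
n = 17.
Position = ⌈55/100 · 17⌉ = ⌈9.35⌉ = 10.
The value at rank 10 is 359.

359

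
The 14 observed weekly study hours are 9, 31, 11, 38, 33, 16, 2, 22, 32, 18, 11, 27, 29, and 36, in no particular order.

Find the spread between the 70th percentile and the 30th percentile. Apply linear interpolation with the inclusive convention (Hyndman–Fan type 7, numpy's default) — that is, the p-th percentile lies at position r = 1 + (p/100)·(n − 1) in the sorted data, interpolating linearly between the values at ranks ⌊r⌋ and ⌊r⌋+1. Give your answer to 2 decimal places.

Sorted: 2, 9, 11, 11, 16, 18, 22, 27, 29, 31, 32, 33, 36, 38.
n = 14.
P30: r = 4.9; ranks 4–5 are 11, 16; interpolating gives 15.5.
P70: r = 10.1; ranks 10–11 are 31, 32; interpolating gives 31.1.
Difference: 31.1 − 15.5 = 15.6.

15.60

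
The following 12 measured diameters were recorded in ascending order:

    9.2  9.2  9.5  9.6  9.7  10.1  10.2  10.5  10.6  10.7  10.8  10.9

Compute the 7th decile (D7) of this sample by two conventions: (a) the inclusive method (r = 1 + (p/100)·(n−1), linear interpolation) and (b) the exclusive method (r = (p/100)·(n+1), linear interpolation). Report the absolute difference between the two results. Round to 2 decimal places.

n = 12.
(a) r = 8.7; between ranks 8 (10.5) and 9 (10.6): 10.57.
(b) r = 9.1; between ranks 9 (10.6) and 10 (10.7): 10.61.
|10.57 − 10.61| = 0.04.

0.04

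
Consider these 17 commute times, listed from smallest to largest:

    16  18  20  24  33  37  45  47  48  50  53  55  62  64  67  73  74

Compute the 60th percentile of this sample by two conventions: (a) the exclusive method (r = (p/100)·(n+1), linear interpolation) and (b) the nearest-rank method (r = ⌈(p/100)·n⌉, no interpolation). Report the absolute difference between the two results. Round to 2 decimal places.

n = 17.
(a) r = 10.8; between ranks 10 (50) and 11 (53): 52.4.
(b) the nearest-rank method: rank 11 → 53.
|52.4 − 53| = 0.6.

0.60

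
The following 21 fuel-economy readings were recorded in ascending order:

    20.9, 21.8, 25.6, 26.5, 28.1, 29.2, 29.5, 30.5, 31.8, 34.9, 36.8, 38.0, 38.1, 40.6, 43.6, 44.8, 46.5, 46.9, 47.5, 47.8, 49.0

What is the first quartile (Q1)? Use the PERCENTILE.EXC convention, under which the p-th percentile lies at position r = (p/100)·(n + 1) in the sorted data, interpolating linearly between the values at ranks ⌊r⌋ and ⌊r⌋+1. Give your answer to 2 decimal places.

28.65

n = 21.
r = (25/100)·(21 + 1) = 5.5.
Rank 5 is 28.1 and rank 6 is 29.2.
Interpolate: 28.1 + 0.5·(29.2 − 28.1) = 28.1 + 0.5·1.1 = 28.65.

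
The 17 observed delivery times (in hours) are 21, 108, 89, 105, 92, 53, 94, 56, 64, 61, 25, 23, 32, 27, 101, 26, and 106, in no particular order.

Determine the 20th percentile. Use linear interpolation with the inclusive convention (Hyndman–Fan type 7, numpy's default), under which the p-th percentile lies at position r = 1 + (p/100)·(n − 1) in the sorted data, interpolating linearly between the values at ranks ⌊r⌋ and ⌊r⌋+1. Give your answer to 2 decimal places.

26.20

Sorted: 21, 23, 25, 26, 27, 32, 53, 56, 61, 64, 89, 92, 94, 101, 105, 106, 108.
n = 17.
r = 1 + (20/100)·(17 − 1) = 1 + 3.2 = 4.2.
Rank 4 is 26 and rank 5 is 27.
Interpolate: 26 + 0.2·(27 − 26) = 26 + 0.2·1 = 26.2.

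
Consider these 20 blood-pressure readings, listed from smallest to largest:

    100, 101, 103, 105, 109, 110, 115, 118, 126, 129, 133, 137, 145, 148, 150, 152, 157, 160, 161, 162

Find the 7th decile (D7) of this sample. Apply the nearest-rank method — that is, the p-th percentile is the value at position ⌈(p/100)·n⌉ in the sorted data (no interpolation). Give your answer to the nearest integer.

148

n = 20.
Position = ⌈70/100 · 20⌉ = ⌈14⌉ = 14.
The value at rank 14 is 148.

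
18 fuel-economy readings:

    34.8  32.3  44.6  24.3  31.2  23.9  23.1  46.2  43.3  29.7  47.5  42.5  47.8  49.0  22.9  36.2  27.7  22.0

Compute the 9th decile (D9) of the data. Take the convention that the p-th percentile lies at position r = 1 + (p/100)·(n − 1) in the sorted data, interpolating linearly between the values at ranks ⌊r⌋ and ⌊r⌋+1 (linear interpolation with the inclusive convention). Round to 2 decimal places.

47.59

Sorted: 22.0, 22.9, 23.1, 23.9, 24.3, 27.7, 29.7, 31.2, 32.3, 34.8, 36.2, 42.5, 43.3, 44.6, 46.2, 47.5, 47.8, 49.0.
n = 18.
r = 1 + (90/100)·(18 − 1) = 1 + 15.3 = 16.3.
Rank 16 is 47.5 and rank 17 is 47.8.
Interpolate: 47.5 + 0.3·(47.8 − 47.5) = 47.5 + 0.3·0.3 = 47.59.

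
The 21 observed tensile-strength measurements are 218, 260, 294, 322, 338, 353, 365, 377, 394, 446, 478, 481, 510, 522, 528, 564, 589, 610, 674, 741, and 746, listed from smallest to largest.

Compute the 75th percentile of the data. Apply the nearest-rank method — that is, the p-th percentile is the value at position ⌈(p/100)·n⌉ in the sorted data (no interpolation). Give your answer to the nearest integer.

564

n = 21.
Position = ⌈75/100 · 21⌉ = ⌈15.75⌉ = 16.
The value at rank 16 is 564.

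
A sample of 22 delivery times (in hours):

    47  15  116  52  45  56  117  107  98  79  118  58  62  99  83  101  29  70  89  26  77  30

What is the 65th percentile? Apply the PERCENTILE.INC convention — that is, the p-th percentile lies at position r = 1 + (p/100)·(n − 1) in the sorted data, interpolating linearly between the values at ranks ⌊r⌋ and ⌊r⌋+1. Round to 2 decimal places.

Sorted: 15, 26, 29, 30, 45, 47, 52, 56, 58, 62, 70, 77, 79, 83, 89, 98, 99, 101, 107, 116, 117, 118.
n = 22.
r = 1 + (65/100)·(22 − 1) = 1 + 13.65 = 14.65.
Rank 14 is 83 and rank 15 is 89.
Interpolate: 83 + 0.65·(89 − 83) = 83 + 0.65·6 = 86.9.

86.90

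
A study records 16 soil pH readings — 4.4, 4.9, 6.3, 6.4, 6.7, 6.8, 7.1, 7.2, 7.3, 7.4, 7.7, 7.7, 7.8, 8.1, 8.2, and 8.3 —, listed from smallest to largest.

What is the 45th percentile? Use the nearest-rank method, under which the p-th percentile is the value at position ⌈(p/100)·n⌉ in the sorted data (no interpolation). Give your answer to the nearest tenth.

n = 16.
Position = ⌈45/100 · 16⌉ = ⌈7.2⌉ = 8.
The value at rank 8 is 7.2.

7.2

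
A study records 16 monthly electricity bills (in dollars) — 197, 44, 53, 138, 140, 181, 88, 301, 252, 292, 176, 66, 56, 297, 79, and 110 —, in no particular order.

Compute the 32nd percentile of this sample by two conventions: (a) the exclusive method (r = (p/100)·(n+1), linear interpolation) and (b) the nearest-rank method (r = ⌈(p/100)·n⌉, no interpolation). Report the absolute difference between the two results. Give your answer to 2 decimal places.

5.04

Sorted: 44, 53, 56, 66, 79, 88, 110, 138, 140, 176, 181, 197, 252, 292, 297, 301.
n = 16.
(a) r = 5.44; between ranks 5 (79) and 6 (88): 82.96.
(b) the nearest-rank method: rank 6 → 88.
|82.96 − 88| = 5.04.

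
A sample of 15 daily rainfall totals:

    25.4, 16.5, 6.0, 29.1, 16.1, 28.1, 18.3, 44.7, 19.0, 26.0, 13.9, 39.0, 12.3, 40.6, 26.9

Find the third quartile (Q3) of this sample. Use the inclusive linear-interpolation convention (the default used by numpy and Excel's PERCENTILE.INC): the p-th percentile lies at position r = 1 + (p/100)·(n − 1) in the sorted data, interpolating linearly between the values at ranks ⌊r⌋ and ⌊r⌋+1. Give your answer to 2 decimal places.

Sorted: 6.0, 12.3, 13.9, 16.1, 16.5, 18.3, 19.0, 25.4, 26.0, 26.9, 28.1, 29.1, 39.0, 40.6, 44.7.
n = 15.
r = 1 + (75/100)·(15 − 1) = 1 + 10.5 = 11.5.
Rank 11 is 28.1 and rank 12 is 29.1.
Interpolate: 28.1 + 0.5·(29.1 − 28.1) = 28.1 + 0.5·1 = 28.6.

28.60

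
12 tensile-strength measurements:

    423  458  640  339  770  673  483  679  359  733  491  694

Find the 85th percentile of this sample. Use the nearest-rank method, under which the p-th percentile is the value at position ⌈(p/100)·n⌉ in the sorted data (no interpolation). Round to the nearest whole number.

Sorted: 339, 359, 423, 458, 483, 491, 640, 673, 679, 694, 733, 770.
n = 12.
Position = ⌈85/100 · 12⌉ = ⌈10.2⌉ = 11.
The value at rank 11 is 733.

733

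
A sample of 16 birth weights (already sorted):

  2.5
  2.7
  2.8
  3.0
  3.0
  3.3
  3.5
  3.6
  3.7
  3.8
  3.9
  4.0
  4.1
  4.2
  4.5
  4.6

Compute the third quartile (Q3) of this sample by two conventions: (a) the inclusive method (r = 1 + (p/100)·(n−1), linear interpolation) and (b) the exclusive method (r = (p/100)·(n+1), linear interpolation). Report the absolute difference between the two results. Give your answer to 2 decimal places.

n = 16.
(a) r = 12.25; between ranks 12 (4.0) and 13 (4.1): 4.025.
(b) r = 12.75; between ranks 12 (4.0) and 13 (4.1): 4.075.
|4.025 − 4.075| = 0.05.

0.05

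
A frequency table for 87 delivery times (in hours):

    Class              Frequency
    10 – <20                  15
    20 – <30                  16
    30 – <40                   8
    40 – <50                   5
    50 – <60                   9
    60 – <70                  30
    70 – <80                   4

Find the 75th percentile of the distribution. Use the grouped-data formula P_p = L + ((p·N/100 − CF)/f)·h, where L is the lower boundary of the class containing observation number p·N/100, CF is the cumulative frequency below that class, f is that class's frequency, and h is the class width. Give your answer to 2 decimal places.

64.08

N = 87; target position k = 75/100 · 87 = 65.25.
Cumulative frequencies: 15, 31, 39, 44, 53, 83, 87.
Observation 65.25 falls in the class 60 – <70.
L = 60, CF = 53, f = 30, h = 10.
P75 = 60 + ((65.25 − 53)/30)·10 = 60 + 4.08333 = 64.0833.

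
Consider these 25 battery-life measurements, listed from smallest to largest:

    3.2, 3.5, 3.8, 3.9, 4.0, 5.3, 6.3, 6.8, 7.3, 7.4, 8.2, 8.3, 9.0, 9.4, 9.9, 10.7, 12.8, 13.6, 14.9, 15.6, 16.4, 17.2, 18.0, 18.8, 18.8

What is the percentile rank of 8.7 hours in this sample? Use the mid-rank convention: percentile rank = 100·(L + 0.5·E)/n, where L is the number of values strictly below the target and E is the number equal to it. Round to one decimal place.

48.0

Count below 8.7: L = 12; count equal: E = 0; n = 25.
Percentile rank = 100·(12 + 0.5·0)/25 = 100·12/25 = 48.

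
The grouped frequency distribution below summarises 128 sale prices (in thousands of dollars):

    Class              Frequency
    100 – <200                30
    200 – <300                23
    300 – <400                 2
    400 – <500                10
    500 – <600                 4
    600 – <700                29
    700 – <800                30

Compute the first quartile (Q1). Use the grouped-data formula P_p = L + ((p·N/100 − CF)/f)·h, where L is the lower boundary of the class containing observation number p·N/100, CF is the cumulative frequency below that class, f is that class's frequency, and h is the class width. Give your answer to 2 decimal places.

N = 128; target position k = 25/100 · 128 = 32.
Cumulative frequencies: 30, 53, 55, 65, 69, 98, 128.
Observation 32 falls in the class 200 – <300.
L = 200, CF = 30, f = 23, h = 100.
P25 = 200 + ((32 − 30)/23)·100 = 200 + 8.69565 = 208.696.

208.70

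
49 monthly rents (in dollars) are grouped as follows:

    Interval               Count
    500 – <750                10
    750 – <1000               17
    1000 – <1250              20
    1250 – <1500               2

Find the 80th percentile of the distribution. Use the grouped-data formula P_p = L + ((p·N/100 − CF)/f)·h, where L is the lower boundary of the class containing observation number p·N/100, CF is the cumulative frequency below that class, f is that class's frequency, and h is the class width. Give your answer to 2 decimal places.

1152.50

N = 49; target position k = 80/100 · 49 = 39.2.
Cumulative frequencies: 10, 27, 47, 49.
Observation 39.2 falls in the class 1000 – <1250.
L = 1000, CF = 27, f = 20, h = 250.
P80 = 1000 + ((39.2 − 27)/20)·250 = 1000 + 152.5 = 1152.5.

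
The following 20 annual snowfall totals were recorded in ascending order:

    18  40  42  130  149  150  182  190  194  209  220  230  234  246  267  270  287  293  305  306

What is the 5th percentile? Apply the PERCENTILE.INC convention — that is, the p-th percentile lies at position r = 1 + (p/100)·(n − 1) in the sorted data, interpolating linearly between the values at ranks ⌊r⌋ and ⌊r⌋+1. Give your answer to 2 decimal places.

38.90

n = 20.
r = 1 + (5/100)·(20 − 1) = 1 + 0.95 = 1.95.
Rank 1 is 18 and rank 2 is 40.
Interpolate: 18 + 0.95·(40 − 18) = 18 + 0.95·22 = 38.9.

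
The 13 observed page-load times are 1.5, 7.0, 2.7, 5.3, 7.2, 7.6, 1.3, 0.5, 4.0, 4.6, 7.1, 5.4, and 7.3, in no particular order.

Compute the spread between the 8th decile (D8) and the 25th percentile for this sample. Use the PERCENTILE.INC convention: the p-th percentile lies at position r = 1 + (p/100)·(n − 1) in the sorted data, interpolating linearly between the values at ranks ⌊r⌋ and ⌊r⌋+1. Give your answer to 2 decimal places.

4.46

Sorted: 0.5, 1.3, 1.5, 2.7, 4.0, 4.6, 5.3, 5.4, 7.0, 7.1, 7.2, 7.3, 7.6.
n = 13.
P25: r = 4 (integer) → 2.7.
P80: r = 10.6; ranks 10–11 are 7.1, 7.2; interpolating gives 7.16.
Difference: 7.16 − 2.7 = 4.46.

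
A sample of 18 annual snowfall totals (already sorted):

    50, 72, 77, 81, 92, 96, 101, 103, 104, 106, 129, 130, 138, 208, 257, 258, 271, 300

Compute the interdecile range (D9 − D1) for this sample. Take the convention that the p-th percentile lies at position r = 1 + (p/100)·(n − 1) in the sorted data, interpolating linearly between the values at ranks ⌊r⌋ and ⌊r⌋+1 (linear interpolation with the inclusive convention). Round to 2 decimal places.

186.40

n = 18.
P10: r = 2.7; ranks 2–3 are 72, 77; interpolating gives 75.5.
P90: r = 16.3; ranks 16–17 are 258, 271; interpolating gives 261.9.
Difference: 261.9 − 75.5 = 186.4.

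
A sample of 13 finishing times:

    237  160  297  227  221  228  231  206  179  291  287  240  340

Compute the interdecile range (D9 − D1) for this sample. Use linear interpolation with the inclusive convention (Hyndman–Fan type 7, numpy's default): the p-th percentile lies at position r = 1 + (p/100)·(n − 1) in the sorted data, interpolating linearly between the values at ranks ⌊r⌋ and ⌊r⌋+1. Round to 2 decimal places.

Sorted: 160, 179, 206, 221, 227, 228, 231, 237, 240, 287, 291, 297, 340.
n = 13.
P10: r = 2.2; ranks 2–3 are 179, 206; interpolating gives 184.4.
P90: r = 11.8; ranks 11–12 are 291, 297; interpolating gives 295.8.
Difference: 295.8 − 184.4 = 111.4.

111.40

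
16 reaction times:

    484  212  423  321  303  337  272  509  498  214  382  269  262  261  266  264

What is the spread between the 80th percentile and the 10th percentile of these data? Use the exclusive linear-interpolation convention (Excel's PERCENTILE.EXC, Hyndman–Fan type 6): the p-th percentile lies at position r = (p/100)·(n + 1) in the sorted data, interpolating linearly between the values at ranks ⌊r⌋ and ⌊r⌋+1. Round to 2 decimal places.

Sorted: 212, 214, 261, 262, 264, 266, 269, 272, 303, 321, 337, 382, 423, 484, 498, 509.
n = 16.
P10: r = 1.7; ranks 1–2 are 212, 214; interpolating gives 213.4.
P80: r = 13.6; ranks 13–14 are 423, 484; interpolating gives 459.6.
Difference: 459.6 − 213.4 = 246.2.

246.20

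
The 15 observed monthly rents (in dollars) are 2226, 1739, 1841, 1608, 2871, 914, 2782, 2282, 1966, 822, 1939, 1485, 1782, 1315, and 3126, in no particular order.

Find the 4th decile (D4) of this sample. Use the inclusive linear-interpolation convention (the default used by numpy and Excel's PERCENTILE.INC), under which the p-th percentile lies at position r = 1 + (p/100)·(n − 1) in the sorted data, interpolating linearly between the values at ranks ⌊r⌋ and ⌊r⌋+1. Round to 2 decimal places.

Sorted: 822, 914, 1315, 1485, 1608, 1739, 1782, 1841, 1939, 1966, 2226, 2282, 2782, 2871, 3126.
n = 15.
r = 1 + (40/100)·(15 − 1) = 1 + 5.6 = 6.6.
Rank 6 is 1739 and rank 7 is 1782.
Interpolate: 1739 + 0.6·(1782 − 1739) = 1739 + 0.6·43 = 1764.8.

1764.80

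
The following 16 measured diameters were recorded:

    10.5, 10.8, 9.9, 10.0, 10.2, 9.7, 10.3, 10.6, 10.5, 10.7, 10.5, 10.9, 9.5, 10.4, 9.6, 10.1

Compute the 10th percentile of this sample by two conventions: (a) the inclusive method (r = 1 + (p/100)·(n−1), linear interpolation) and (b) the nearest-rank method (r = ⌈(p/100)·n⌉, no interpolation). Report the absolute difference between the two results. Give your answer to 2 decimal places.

Sorted: 9.5, 9.6, 9.7, 9.9, 10.0, 10.1, 10.2, 10.3, 10.4, 10.5, 10.5, 10.5, 10.6, 10.7, 10.8, 10.9.
n = 16.
(a) r = 2.5; between ranks 2 (9.6) and 3 (9.7): 9.65.
(b) the nearest-rank method: rank 2 → 9.6.
|9.65 − 9.6| = 0.05.

0.05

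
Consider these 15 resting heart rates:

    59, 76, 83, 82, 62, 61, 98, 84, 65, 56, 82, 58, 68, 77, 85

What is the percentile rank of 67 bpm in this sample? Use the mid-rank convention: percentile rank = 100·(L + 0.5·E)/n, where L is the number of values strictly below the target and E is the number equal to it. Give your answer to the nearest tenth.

Sorted: 56, 58, 59, 61, 62, 65, 68, 76, 77, 82, 82, 83, 84, 85, 98.
Count below 67: L = 6; count equal: E = 0; n = 15.
Percentile rank = 100·(6 + 0.5·0)/15 = 100·6/15 = 40.

40.0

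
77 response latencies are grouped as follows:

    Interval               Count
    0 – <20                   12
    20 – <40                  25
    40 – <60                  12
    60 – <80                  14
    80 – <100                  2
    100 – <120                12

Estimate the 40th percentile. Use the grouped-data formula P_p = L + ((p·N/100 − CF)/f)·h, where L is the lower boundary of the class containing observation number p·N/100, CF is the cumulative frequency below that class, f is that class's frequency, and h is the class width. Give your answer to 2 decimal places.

35.04

N = 77; target position k = 40/100 · 77 = 30.8.
Cumulative frequencies: 12, 37, 49, 63, 65, 77.
Observation 30.8 falls in the class 20 – <40.
L = 20, CF = 12, f = 25, h = 20.
P40 = 20 + ((30.8 − 12)/25)·20 = 20 + 15.04 = 35.04.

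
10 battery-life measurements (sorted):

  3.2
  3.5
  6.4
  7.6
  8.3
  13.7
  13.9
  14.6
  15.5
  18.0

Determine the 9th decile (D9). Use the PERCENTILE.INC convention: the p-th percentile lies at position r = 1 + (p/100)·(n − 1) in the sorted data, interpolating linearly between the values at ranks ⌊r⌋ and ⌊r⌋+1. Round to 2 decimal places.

15.75

n = 10.
r = 1 + (90/100)·(10 − 1) = 1 + 8.1 = 9.1.
Rank 9 is 15.5 and rank 10 is 18.0.
Interpolate: 15.5 + 0.1·(18.0 − 15.5) = 15.5 + 0.1·2.5 = 15.75.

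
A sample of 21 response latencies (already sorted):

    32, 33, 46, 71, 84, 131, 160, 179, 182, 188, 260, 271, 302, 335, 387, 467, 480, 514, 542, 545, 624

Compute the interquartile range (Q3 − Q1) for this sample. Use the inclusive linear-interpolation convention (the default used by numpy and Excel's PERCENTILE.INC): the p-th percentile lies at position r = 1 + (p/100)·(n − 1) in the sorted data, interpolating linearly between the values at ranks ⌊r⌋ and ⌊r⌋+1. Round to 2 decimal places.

336.00

n = 21.
P25: r = 6 (integer) → 131.
P75: r = 16 (integer) → 467.
Difference: 467 − 131 = 336.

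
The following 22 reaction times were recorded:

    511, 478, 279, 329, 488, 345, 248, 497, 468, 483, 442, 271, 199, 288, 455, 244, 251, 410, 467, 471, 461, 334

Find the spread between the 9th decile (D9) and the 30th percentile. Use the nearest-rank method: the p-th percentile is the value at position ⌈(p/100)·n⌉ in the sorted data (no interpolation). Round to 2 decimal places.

200.00

Sorted: 199, 244, 248, 251, 271, 279, 288, 329, 334, 345, 410, 442, 455, 461, 467, 468, 471, 478, 483, 488, 497, 511.
n = 22.
P30: rank ⌈30/100·22⌉ = 7 → 288.
P90: rank ⌈90/100·22⌉ = 20 → 488.
Difference: 488 − 288 = 200.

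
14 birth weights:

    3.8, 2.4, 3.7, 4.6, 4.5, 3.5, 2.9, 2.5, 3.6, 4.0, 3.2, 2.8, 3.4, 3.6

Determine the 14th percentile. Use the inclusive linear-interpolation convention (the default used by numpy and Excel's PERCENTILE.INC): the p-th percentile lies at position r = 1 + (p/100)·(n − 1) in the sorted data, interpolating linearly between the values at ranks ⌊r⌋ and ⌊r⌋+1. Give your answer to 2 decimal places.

2.75

Sorted: 2.4, 2.5, 2.8, 2.9, 3.2, 3.4, 3.5, 3.6, 3.6, 3.7, 3.8, 4.0, 4.5, 4.6.
n = 14.
r = 1 + (14/100)·(14 − 1) = 1 + 1.82 = 2.82.
Rank 2 is 2.5 and rank 3 is 2.8.
Interpolate: 2.5 + 0.82·(2.8 − 2.5) = 2.5 + 0.82·0.3 = 2.746.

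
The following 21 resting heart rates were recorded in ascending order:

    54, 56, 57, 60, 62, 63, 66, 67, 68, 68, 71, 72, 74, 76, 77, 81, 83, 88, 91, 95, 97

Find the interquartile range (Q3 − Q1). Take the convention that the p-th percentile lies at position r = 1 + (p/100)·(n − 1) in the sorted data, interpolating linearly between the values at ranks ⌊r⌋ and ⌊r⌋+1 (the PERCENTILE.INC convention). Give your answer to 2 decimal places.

18.00

n = 21.
P25: r = 6 (integer) → 63.
P75: r = 16 (integer) → 81.
Difference: 81 − 63 = 18.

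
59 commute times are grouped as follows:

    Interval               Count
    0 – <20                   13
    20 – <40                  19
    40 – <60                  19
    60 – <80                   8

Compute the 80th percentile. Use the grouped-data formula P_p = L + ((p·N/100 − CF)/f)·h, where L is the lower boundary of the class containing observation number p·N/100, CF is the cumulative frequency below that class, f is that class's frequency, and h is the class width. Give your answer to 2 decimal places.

N = 59; target position k = 80/100 · 59 = 47.2.
Cumulative frequencies: 13, 32, 51, 59.
Observation 47.2 falls in the class 40 – <60.
L = 40, CF = 32, f = 19, h = 20.
P80 = 40 + ((47.2 − 32)/19)·20 = 40 + 16 = 56.

56.00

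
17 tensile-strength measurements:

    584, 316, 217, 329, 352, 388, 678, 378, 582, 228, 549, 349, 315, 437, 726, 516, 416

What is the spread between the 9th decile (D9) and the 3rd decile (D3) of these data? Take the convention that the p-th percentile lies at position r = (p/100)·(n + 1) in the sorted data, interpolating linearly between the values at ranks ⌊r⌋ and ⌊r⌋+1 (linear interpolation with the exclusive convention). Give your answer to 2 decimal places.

350.60

Sorted: 217, 228, 315, 316, 329, 349, 352, 378, 388, 416, 437, 516, 549, 582, 584, 678, 726.
n = 17.
P30: r = 5.4; ranks 5–6 are 329, 349; interpolating gives 337.
P90: r = 16.2; ranks 16–17 are 678, 726; interpolating gives 687.6.
Difference: 687.6 − 337 = 350.6.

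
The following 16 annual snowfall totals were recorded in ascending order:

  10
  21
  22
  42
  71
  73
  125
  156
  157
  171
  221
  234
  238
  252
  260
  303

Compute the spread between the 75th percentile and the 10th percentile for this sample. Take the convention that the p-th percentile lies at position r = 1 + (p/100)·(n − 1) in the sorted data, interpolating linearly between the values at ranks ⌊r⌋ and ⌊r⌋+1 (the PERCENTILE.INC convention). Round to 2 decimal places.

213.50

n = 16.
P10: r = 2.5; ranks 2–3 are 21, 22; interpolating gives 21.5.
P75: r = 12.25; ranks 12–13 are 234, 238; interpolating gives 235.
Difference: 235 − 21.5 = 213.5.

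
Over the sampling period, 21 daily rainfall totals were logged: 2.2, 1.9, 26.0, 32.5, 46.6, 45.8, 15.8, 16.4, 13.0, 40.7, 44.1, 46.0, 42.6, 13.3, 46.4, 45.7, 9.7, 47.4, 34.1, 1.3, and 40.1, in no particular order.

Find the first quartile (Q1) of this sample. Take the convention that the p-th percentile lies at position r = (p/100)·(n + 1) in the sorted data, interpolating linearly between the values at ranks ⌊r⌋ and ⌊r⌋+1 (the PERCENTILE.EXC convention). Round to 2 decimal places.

Sorted: 1.3, 1.9, 2.2, 9.7, 13.0, 13.3, 15.8, 16.4, 26.0, 32.5, 34.1, 40.1, 40.7, 42.6, 44.1, 45.7, 45.8, 46.0, 46.4, 46.6, 47.4.
n = 21.
r = (25/100)·(21 + 1) = 5.5.
Rank 5 is 13.0 and rank 6 is 13.3.
Interpolate: 13.0 + 0.5·(13.3 − 13.0) = 13.0 + 0.5·0.3 = 13.15.

13.15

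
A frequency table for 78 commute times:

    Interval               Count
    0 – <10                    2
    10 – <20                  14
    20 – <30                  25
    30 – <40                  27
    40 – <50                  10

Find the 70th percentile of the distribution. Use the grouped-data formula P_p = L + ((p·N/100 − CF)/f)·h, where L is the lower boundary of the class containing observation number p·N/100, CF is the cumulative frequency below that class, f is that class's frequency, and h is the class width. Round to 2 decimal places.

35.04

N = 78; target position k = 70/100 · 78 = 54.6.
Cumulative frequencies: 2, 16, 41, 68, 78.
Observation 54.6 falls in the class 30 – <40.
L = 30, CF = 41, f = 27, h = 10.
P70 = 30 + ((54.6 − 41)/27)·10 = 30 + 5.03704 = 35.037.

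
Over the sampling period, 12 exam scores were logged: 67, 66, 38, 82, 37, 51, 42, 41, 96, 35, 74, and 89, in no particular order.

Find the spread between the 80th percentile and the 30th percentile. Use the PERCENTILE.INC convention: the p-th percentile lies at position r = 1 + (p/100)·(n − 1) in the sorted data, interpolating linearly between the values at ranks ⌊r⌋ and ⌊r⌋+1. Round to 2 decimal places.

Sorted: 35, 37, 38, 41, 42, 51, 66, 67, 74, 82, 89, 96.
n = 12.
P30: r = 4.3; ranks 4–5 are 41, 42; interpolating gives 41.3.
P80: r = 9.8; ranks 9–10 are 74, 82; interpolating gives 80.4.
Difference: 80.4 − 41.3 = 39.1.

39.10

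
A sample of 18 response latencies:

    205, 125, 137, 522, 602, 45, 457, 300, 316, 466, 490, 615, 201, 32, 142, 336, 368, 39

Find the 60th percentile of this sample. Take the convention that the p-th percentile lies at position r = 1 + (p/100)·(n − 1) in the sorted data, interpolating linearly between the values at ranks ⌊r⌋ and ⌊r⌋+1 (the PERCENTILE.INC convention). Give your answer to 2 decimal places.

Sorted: 32, 39, 45, 125, 137, 142, 201, 205, 300, 316, 336, 368, 457, 466, 490, 522, 602, 615.
n = 18.
r = 1 + (60/100)·(18 − 1) = 1 + 10.2 = 11.2.
Rank 11 is 336 and rank 12 is 368.
Interpolate: 336 + 0.2·(368 − 336) = 336 + 0.2·32 = 342.4.

342.40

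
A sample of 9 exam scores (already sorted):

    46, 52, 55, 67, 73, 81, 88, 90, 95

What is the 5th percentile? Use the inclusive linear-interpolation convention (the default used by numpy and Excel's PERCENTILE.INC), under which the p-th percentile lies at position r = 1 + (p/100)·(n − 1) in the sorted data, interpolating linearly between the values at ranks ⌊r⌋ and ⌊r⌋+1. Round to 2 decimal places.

n = 9.
r = 1 + (5/100)·(9 − 1) = 1 + 0.4 = 1.4.
Rank 1 is 46 and rank 2 is 52.
Interpolate: 46 + 0.4·(52 − 46) = 46 + 0.4·6 = 48.4.

48.40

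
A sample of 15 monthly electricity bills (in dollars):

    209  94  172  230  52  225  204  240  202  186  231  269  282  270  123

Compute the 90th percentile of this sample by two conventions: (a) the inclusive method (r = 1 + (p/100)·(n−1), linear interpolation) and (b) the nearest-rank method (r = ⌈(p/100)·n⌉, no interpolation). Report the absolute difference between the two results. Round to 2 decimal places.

0.40

Sorted: 52, 94, 123, 172, 186, 202, 204, 209, 225, 230, 231, 240, 269, 270, 282.
n = 15.
(a) r = 13.6; between ranks 13 (269) and 14 (270): 269.6.
(b) the nearest-rank method: rank 14 → 270.
|269.6 − 270| = 0.4.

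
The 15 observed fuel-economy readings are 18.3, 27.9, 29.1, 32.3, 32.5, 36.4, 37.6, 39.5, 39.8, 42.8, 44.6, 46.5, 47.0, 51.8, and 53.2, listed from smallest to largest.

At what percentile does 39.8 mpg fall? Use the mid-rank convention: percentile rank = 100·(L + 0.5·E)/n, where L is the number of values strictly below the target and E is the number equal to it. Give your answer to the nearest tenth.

Count below 39.8: L = 8; count equal: E = 1; n = 15.
Percentile rank = 100·(8 + 0.5·1)/15 = 100·8.5/15 = 56.67.

56.7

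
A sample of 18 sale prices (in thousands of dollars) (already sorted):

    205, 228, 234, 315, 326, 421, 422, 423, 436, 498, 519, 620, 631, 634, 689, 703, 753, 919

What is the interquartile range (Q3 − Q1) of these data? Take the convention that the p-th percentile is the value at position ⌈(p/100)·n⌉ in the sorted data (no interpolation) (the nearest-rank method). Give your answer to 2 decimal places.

308.00

n = 18.
P25: rank ⌈25/100·18⌉ = 5 → 326.
P75: rank ⌈75/100·18⌉ = 14 → 634.
Difference: 634 − 326 = 308.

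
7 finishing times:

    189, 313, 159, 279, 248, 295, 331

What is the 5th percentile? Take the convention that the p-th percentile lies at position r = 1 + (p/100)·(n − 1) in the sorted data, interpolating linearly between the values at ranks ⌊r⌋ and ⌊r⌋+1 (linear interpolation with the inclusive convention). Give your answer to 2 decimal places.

Sorted: 159, 189, 248, 279, 295, 313, 331.
n = 7.
r = 1 + (5/100)·(7 − 1) = 1 + 0.3 = 1.3.
Rank 1 is 159 and rank 2 is 189.
Interpolate: 159 + 0.3·(189 − 159) = 159 + 0.3·30 = 168.

168.00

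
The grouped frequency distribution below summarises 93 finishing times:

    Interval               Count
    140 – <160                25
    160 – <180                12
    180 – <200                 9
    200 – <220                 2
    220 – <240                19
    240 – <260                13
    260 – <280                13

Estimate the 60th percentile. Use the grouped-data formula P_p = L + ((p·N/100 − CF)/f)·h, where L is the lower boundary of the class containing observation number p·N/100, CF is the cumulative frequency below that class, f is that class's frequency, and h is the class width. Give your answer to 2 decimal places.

N = 93; target position k = 60/100 · 93 = 55.8.
Cumulative frequencies: 25, 37, 46, 48, 67, 80, 93.
Observation 55.8 falls in the class 220 – <240.
L = 220, CF = 48, f = 19, h = 20.
P60 = 220 + ((55.8 − 48)/19)·20 = 220 + 8.21053 = 228.211.

228.21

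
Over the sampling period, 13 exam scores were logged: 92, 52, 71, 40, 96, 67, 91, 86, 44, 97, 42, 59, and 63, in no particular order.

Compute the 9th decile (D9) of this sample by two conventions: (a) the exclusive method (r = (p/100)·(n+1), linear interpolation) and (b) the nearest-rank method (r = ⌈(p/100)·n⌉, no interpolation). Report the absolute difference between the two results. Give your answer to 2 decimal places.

Sorted: 40, 42, 44, 52, 59, 63, 67, 71, 86, 91, 92, 96, 97.
n = 13.
(a) r = 12.6; between ranks 12 (96) and 13 (97): 96.6.
(b) the nearest-rank method: rank 12 → 96.
|96.6 − 96| = 0.6.

0.60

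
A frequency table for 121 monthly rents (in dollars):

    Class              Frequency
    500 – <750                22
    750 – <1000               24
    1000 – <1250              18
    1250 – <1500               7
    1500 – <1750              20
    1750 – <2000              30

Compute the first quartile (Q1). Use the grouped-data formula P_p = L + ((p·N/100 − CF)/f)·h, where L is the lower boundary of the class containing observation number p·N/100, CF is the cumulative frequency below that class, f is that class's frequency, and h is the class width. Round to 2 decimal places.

N = 121; target position k = 25/100 · 121 = 30.25.
Cumulative frequencies: 22, 46, 64, 71, 91, 121.
Observation 30.25 falls in the class 750 – <1000.
L = 750, CF = 22, f = 24, h = 250.
P25 = 750 + ((30.25 − 22)/24)·250 = 750 + 85.9375 = 835.938.

835.94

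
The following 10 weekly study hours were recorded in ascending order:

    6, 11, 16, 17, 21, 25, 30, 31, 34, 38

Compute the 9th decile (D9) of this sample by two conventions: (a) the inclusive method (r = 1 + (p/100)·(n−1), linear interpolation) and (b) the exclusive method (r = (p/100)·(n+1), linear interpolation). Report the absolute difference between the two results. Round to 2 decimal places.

3.20

n = 10.
(a) r = 9.1; between ranks 9 (34) and 10 (38): 34.4.
(b) r = 9.9; between ranks 9 (34) and 10 (38): 37.6.
|34.4 − 37.6| = 3.2.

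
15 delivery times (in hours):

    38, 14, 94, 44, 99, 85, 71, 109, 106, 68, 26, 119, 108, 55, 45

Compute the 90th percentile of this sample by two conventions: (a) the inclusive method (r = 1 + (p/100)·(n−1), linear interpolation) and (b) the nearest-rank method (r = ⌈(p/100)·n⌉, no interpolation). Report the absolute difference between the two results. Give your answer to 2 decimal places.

0.40

Sorted: 14, 26, 38, 44, 45, 55, 68, 71, 85, 94, 99, 106, 108, 109, 119.
n = 15.
(a) r = 13.6; between ranks 13 (108) and 14 (109): 108.6.
(b) the nearest-rank method: rank 14 → 109.
|108.6 − 109| = 0.4.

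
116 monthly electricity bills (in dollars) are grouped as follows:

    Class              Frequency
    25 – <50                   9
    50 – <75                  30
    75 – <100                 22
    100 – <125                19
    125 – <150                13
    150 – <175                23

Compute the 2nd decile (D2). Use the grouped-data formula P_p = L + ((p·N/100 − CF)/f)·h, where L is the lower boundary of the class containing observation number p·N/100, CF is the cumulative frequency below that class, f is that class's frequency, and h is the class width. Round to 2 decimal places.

61.83

N = 116; target position k = 20/100 · 116 = 23.2.
Cumulative frequencies: 9, 39, 61, 80, 93, 116.
Observation 23.2 falls in the class 50 – <75.
L = 50, CF = 9, f = 30, h = 25.
P20 = 50 + ((23.2 − 9)/30)·25 = 50 + 11.8333 = 61.8333.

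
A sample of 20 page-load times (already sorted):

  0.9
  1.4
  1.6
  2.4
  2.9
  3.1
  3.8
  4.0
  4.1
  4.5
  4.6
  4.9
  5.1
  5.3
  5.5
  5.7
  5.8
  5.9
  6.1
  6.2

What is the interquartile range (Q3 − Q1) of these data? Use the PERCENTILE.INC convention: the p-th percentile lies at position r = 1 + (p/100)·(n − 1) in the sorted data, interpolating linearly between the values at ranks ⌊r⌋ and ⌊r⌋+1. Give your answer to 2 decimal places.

n = 20.
P25: r = 5.75; ranks 5–6 are 2.9, 3.1; interpolating gives 3.05.
P75: r = 15.25; ranks 15–16 are 5.5, 5.7; interpolating gives 5.55.
Difference: 5.55 − 3.05 = 2.5.

2.50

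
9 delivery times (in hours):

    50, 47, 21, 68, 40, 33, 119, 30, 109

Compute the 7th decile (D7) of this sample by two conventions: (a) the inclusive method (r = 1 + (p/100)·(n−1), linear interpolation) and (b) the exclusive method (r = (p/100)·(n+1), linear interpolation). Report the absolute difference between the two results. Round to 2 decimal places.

7.20

Sorted: 21, 30, 33, 40, 47, 50, 68, 109, 119.
n = 9.
(a) r = 6.6; between ranks 6 (50) and 7 (68): 60.8.
(b) r = 7 → value at rank 7 = 68.
|60.8 − 68| = 7.2.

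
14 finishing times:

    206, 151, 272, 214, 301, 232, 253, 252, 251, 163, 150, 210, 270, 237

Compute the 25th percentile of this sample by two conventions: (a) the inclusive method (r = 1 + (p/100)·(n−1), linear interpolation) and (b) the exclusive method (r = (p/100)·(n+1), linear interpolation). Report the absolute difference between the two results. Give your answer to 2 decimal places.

Sorted: 150, 151, 163, 206, 210, 214, 232, 237, 251, 252, 253, 270, 272, 301.
n = 14.
(a) r = 4.25; between ranks 4 (206) and 5 (210): 207.
(b) r = 3.75; between ranks 3 (163) and 4 (206): 195.25.
|207 − 195.25| = 11.75.

11.75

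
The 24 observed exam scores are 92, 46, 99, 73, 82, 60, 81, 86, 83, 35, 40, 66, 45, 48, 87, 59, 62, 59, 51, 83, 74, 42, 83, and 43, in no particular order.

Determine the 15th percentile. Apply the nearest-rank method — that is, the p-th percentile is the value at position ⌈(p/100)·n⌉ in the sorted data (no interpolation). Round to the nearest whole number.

43

Sorted: 35, 40, 42, 43, 45, 46, 48, 51, 59, 59, 60, 62, 66, 73, 74, 81, 82, 83, 83, 83, 86, 87, 92, 99.
n = 24.
Position = ⌈15/100 · 24⌉ = ⌈3.6⌉ = 4.
The value at rank 4 is 43.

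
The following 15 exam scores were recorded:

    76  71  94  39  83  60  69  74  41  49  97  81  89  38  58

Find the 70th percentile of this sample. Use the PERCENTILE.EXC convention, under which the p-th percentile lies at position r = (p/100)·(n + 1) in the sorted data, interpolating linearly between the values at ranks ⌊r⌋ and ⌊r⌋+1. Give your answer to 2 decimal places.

Sorted: 38, 39, 41, 49, 58, 60, 69, 71, 74, 76, 81, 83, 89, 94, 97.
n = 15.
r = (70/100)·(15 + 1) = 11.2.
Rank 11 is 81 and rank 12 is 83.
Interpolate: 81 + 0.2·(83 − 81) = 81 + 0.2·2 = 81.4.

81.40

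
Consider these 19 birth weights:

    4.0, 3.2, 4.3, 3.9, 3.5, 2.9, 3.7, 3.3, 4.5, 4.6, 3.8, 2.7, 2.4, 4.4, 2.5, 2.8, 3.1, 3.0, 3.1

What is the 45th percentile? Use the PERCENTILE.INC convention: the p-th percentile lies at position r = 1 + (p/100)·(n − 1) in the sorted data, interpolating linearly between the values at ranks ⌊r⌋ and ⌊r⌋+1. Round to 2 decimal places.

3.21

Sorted: 2.4, 2.5, 2.7, 2.8, 2.9, 3.0, 3.1, 3.1, 3.2, 3.3, 3.5, 3.7, 3.8, 3.9, 4.0, 4.3, 4.4, 4.5, 4.6.
n = 19.
r = 1 + (45/100)·(19 − 1) = 1 + 8.1 = 9.1.
Rank 9 is 3.2 and rank 10 is 3.3.
Interpolate: 3.2 + 0.1·(3.3 − 3.2) = 3.2 + 0.1·0.1 = 3.21.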